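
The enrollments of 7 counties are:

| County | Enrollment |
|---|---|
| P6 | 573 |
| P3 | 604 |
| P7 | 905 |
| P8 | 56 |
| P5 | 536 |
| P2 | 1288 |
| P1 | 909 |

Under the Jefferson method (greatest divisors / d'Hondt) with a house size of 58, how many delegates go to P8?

0

Standard divisor 4871/58 ≈ 83.983; standard quotas: P6 6.823, P3 7.192, P7 10.776, P8 0.667, P5 6.382, P2 15.336, P1 10.824.
Rounding down gives 6, 7, 10, 0, 6, 15, 10 = 54 seats, so the divisor must be adjusted.
With modified divisor 80: modified quotas P6 7.162, P3 7.550, P7 11.312, P8 0.700, P5 6.700, P2 16.100, P1 11.363.
Rounding down: P6 7, P3 7, P7 11, P8 0, P5 6, P2 16, P1 11 (total 58).
P8 receives 0.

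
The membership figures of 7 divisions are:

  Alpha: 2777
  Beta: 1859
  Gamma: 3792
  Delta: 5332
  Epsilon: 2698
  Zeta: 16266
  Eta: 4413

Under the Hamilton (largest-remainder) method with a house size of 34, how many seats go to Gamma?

3

Total 37137; standard divisor 37137/34 ≈ 1092.265.
Standard quotas: Alpha 2.5424, Beta 1.7020, Gamma 3.4717, Delta 4.8816, Epsilon 2.4701, Zeta 14.8920, Eta 4.0402.
Lower quotas: Alpha 2, Beta 1, Gamma 3, Delta 4, Epsilon 2, Zeta 14, Eta 4 (sum 30, leaving 4 seats).
Remainders in descending order: Zeta 0.8920, Delta 0.8816, Beta 0.7020, Alpha 0.5424, Gamma 0.4717, Epsilon 0.4701, Eta 0.0402.
The surplus seats go to Zeta, Delta, Beta, Alpha.
Gamma receives 3.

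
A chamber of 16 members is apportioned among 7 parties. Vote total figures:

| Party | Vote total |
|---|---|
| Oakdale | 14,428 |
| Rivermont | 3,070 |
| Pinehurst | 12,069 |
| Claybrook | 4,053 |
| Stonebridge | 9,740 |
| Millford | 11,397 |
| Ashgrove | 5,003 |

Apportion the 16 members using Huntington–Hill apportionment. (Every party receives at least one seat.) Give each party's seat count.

With divisor 3757: modified quotas Oakdale 3.840, Rivermont 0.817, Pinehurst 3.212, Claybrook 1.079, Stonebridge 2.592, Millford 3.034, Ashgrove 1.332.
Geometric-mean thresholds: Oakdale √(3·4)=3.464, Rivermont (min 1), Pinehurst √(3·4)=3.464, Claybrook √(1·2)=1.414, Stonebridge √(2·3)=2.449, Millford √(3·4)=3.464, Ashgrove √(1·2)=1.414.
Each quota rounded against its threshold gives Oakdale 4, Rivermont 1, Pinehurst 3, Claybrook 1, Stonebridge 3, Millford 3, Ashgrove 1 (total 16).

Oakdale 4, Rivermont 1, Pinehurst 3, Claybrook 1, Stonebridge 3, Millford 3, Ashgrove 1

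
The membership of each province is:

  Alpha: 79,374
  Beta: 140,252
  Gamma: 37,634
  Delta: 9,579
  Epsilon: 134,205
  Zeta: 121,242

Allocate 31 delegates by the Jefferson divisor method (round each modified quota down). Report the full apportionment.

Standard divisor 522286/31 ≈ 16847.935; standard quotas: Alpha 4.711, Beta 8.325, Gamma 2.234, Delta 0.569, Epsilon 7.966, Zeta 7.196.
Rounding down gives 4, 8, 2, 0, 7, 7 = 28 seats, so the divisor must be adjusted.
With modified divisor 15400: modified quotas Alpha 5.154, Beta 9.107, Gamma 2.444, Delta 0.622, Epsilon 8.715, Zeta 7.873.
Rounding down: Alpha 5, Beta 9, Gamma 2, Delta 0, Epsilon 8, Zeta 7 (total 31).

Alpha 5, Beta 9, Gamma 2, Delta 0, Epsilon 8, Zeta 7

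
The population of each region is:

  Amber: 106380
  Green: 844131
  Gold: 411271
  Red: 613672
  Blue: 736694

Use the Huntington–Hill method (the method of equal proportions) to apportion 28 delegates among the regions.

With divisor 96568: modified quotas Amber 1.102, Green 8.741, Gold 4.259, Red 6.355, Blue 7.629.
Geometric-mean thresholds: Amber √(1·2)=1.414, Green √(8·9)=8.485, Gold √(4·5)=4.472, Red √(6·7)=6.481, Blue √(7·8)=7.483.
Each quota rounded against its threshold gives Amber 1, Green 9, Gold 4, Red 6, Blue 8 (total 28).

Amber=1, Green=9, Gold=4, Red=6, Blue=8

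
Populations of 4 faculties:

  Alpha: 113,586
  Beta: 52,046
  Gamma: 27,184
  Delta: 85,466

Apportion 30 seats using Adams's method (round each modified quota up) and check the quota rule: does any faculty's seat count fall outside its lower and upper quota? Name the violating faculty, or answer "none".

Standard quotas: Alpha 12.245, Beta 5.611, Gamma 2.931, Delta 9.214.
Adams allocation: Alpha 12, Beta 6, Gamma 3, Delta 9.
Every allocation lies between the lower and upper quota.

none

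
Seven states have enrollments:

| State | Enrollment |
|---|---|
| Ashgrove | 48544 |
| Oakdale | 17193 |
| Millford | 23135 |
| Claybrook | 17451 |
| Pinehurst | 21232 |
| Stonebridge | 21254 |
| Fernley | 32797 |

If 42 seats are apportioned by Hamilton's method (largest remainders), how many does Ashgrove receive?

11

Standard divisor: 181606 ÷ 42 ≈ 4323.952.
Standard quotas: Ashgrove 11.2268, Oakdale 3.9762, Millford 5.3504, Claybrook 4.0359, Pinehurst 4.9103, Stonebridge 4.9154, Fernley 7.5850.
Lower quotas: Ashgrove 11, Oakdale 3, Millford 5, Claybrook 4, Pinehurst 4, Stonebridge 4, Fernley 7 (sum 38, leaving 4 seats).
Remainders in descending order: Oakdale 0.9762, Stonebridge 0.9154, Pinehurst 0.9103, Fernley 0.5850, Millford 0.3504, Ashgrove 0.2268, Claybrook 0.0359.
Largest remainders: Oakdale, Stonebridge, Pinehurst, Fernley receive the extra seats.
Ashgrove receives 11.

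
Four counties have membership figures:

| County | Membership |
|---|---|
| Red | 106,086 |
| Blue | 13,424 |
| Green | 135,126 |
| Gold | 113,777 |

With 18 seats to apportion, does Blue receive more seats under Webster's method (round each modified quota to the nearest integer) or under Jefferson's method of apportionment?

Webster: Red 5, Blue 1, Green 7, Gold 5.
Jefferson: Red 5, Blue 0, Green 7, Gold 6.
Blue gets 1 under Webster and 0 under Jefferson.

Webster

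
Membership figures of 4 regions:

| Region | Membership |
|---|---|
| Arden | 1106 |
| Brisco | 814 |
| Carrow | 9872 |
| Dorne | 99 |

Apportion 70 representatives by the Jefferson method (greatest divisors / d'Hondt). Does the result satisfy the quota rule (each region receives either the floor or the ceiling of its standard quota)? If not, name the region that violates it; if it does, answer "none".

Standard quotas: Arden 6.511, Brisco 4.792, Carrow 58.115, Dorne 0.583.
Jefferson allocation: Arden 6, Brisco 4, Carrow 60, Dorne 0.
Carrow has quota 58.115 (lower 58, upper 59) but receives 60 — outside the quota interval.

Carrow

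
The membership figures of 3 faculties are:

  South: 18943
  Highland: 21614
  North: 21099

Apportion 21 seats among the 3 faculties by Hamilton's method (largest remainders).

Total 61656; standard divisor 61656/21 = 2936.
Standard quotas: South 6.4520, Highland 7.3617, North 7.1863.
Lower quotas: South 6, Highland 7, North 7 (sum 20, leaving 1 seat).
Remainders in descending order: South 0.4520, Highland 0.3617, North 0.1863.
The surplus seat goes to South.

South 7, Highland 7, North 7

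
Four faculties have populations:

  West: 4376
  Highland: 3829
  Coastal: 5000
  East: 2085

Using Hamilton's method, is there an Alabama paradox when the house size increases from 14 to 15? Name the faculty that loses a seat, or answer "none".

none

At 14 seats: West 4, Highland 3, Coastal 5, East 2.
At 15 seats: West 4, Highland 4, Coastal 5, East 2.
No faculty's allocation decreased.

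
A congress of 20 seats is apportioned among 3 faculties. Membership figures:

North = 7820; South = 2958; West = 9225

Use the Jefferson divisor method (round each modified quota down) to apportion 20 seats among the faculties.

North 8, South 3, West 9

Standard divisor 20003/20 ≈ 1000.15; standard quotas: North 7.819, South 2.958, West 9.224.
Rounding down gives 7, 2, 9 = 18 seats, so the divisor must be adjusted.
With modified divisor 950: modified quotas North 8.232, South 3.114, West 9.711.
Rounding down: North 8, South 3, West 9 (total 20).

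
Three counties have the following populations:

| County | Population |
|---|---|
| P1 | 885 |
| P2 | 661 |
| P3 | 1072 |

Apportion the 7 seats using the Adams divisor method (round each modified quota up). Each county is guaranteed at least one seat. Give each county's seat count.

P1: 2, P2: 2, P3: 3

Standard divisor 2618/7 ≈ 374; standard quotas: P1 2.366, P2 1.767, P3 2.866.
Rounding up gives 3, 2, 3 = 8 seats, so the divisor must be adjusted.
With modified divisor 500: modified quotas P1 1.770, P2 1.322, P3 2.144.
Rounding up: P1 2, P2 2, P3 3 (total 7).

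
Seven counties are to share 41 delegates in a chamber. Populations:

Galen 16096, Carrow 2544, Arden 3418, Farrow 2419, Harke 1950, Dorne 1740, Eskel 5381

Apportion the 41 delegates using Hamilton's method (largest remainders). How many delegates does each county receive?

Galen 20, Carrow 3, Arden 4, Farrow 3, Harke 2, Dorne 2, Eskel 7

Total 33548; standard divisor 33548/41 ≈ 818.244.
Standard quotas: Galen 19.6714, Carrow 3.1091, Arden 4.1772, Farrow 2.9563, Harke 2.3832, Dorne 2.1265, Eskel 6.5763.
Lower quotas: Galen 19, Carrow 3, Arden 4, Farrow 2, Harke 2, Dorne 2, Eskel 6 (sum 38, leaving 3 seats).
Remainders in descending order: Farrow 0.9563, Galen 0.6714, Eskel 0.5763, Harke 0.3832, Arden 0.1772, Dorne 0.1265, Carrow 0.1091.
The surplus seats go to Farrow, Galen, Eskel.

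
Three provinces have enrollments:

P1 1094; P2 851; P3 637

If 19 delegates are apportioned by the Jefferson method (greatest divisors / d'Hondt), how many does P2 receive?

Standard divisor 2582/19 ≈ 135.895; standard quotas: P1 8.050, P2 6.262, P3 4.687.
Rounding down gives 8, 6, 4 = 18 seats, so the divisor must be adjusted.
With modified divisor 124: modified quotas P1 8.823, P2 6.863, P3 5.137.
Rounding down: P1 8, P2 6, P3 5 (total 19).
P2 receives 6.

6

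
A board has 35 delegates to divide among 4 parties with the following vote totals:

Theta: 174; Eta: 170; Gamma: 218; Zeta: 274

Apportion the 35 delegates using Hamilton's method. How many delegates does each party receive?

Total 836; standard divisor 836/35 ≈ 23.886.
Standard quotas: Theta 7.285, Eta 7.117, Gamma 9.127, Zeta 11.471.
Lower quotas: Theta 7, Eta 7, Gamma 9, Zeta 11 (sum 34, leaving 1 seat).
Remainders in descending order: Zeta 0.471, Theta 0.285, Gamma 0.127, Eta 0.117.
The surplus seat goes to Zeta.

Theta 7; Eta 7; Gamma 9; Zeta 12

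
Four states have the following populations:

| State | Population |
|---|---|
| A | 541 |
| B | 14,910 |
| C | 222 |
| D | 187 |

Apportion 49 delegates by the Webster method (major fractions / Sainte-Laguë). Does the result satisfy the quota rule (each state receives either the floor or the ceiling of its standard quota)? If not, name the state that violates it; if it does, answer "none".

Standard quotas: A 1.671, B 46.065, C 0.686, D 0.578.
Webster allocation: A 2, B 45, C 1, D 1.
B has quota 46.065 (lower 46, upper 47) but receives 45 — outside the quota interval.

B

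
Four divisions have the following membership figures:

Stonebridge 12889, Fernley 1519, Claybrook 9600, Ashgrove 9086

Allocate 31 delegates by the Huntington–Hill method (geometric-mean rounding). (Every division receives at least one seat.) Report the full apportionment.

With divisor 1072: modified quotas Stonebridge 12.023, Fernley 1.417, Claybrook 8.955, Ashgrove 8.476.
Geometric-mean thresholds: Stonebridge √(12·13)=12.490, Fernley √(1·2)=1.414, Claybrook √(8·9)=8.485, Ashgrove √(8·9)=8.485.
Each quota rounded against its threshold gives Stonebridge 12, Fernley 2, Claybrook 9, Ashgrove 8 (total 31).

Stonebridge: 12; Fernley: 2; Claybrook: 9; Ashgrove: 8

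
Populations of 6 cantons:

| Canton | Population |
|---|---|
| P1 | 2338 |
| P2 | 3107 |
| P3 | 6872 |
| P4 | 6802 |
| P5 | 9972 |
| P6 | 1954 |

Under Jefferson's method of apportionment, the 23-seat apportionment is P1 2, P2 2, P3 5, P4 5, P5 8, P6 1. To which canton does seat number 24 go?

Priority for the next seat is population ÷ (current seats + 1).
Priorities: P1 779.333, P2 1035.667, P3 1145.333, P4 1133.667, P5 1108.000, P6 977.000.
Highest priority: P3.

P3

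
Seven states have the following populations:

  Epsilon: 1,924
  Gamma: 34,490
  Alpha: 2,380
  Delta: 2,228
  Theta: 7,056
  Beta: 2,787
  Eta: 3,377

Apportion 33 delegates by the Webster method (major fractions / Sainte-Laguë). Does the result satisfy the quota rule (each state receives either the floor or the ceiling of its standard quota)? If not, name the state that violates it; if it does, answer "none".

Gamma

Standard quotas: Epsilon 1.171, Gamma 20.983, Alpha 1.448, Delta 1.355, Theta 4.293, Beta 1.696, Eta 2.055.
Webster allocation: Epsilon 1, Gamma 22, Alpha 1, Delta 1, Theta 4, Beta 2, Eta 2.
Gamma has quota 20.983 (lower 20, upper 21) but receives 22 — outside the quota interval.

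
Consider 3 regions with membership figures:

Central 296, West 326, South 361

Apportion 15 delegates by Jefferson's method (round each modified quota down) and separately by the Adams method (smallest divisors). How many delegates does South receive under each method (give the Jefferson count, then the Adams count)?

6 and 5

Jefferson: Central 4, West 5, South 6.
Adams: Central 5, West 5, South 5.
South gets 6 under Jefferson and 5 under Adams.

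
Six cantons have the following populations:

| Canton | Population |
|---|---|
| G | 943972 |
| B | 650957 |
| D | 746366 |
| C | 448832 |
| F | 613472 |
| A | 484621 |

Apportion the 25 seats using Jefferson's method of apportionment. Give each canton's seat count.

G 6, B 4, D 5, C 3, F 4, A 3

Standard divisor 3888220/25 ≈ 155528.8; standard quotas: G 6.069, B 4.185, D 4.799, C 2.886, F 3.944, A 3.116.
Rounding down gives 6, 4, 4, 2, 3, 3 = 22 seats, so the divisor must be adjusted.
With modified divisor 142100: modified quotas G 6.643, B 4.581, D 5.252, C 3.159, F 4.317, A 3.410.
Rounding down: G 6, B 4, D 5, C 3, F 4, A 3 (total 25).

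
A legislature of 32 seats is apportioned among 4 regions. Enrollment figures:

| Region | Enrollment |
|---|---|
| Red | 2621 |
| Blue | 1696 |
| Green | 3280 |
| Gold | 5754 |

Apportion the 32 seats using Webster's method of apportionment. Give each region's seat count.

Red: 6, Blue: 4, Green: 8, Gold: 14

Standard divisor 13351/32 ≈ 417.219; standard quotas: Red 6.282, Blue 4.065, Green 7.862, Gold 13.791.
Rounding to the nearest integer gives Red 6, Blue 4, Green 8, Gold 14 — total 32, matching the house size, so no adjustment is needed.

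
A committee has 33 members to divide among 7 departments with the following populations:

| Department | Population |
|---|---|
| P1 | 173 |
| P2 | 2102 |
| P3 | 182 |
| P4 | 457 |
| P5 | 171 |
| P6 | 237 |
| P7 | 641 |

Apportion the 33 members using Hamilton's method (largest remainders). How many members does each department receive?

P1=1, P2=18, P3=2, P4=4, P5=1, P6=2, P7=5

Standard divisor: 3963 ÷ 33 ≈ 120.091.
Standard quotas: P1 1.441, P2 17.503, P3 1.516, P4 3.805, P5 1.424, P6 1.974, P7 5.338.
Lower quotas: P1 1, P2 17, P3 1, P4 3, P5 1, P6 1, P7 5 (sum 29, leaving 4 seats).
Remainders in descending order: P6 0.974, P4 0.805, P3 0.516, P2 0.503, P1 0.441, P5 0.424, P7 0.338.
The surplus seats go to P6, P4, P3, P2.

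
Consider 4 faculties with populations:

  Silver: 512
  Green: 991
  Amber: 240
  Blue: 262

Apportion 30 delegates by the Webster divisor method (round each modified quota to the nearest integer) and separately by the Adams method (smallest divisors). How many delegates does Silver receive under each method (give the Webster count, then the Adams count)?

7 and 8

Webster: Silver 7, Green 15, Amber 4, Blue 4.
Adams: Silver 8, Green 14, Amber 4, Blue 4.
Silver gets 7 under Webster and 8 under Adams.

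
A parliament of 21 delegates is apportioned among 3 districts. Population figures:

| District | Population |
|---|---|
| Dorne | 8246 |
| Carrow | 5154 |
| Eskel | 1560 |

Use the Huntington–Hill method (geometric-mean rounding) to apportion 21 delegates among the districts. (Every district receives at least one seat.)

With divisor 703: modified quotas Dorne 11.730, Carrow 7.331, Eskel 2.219.
Geometric-mean thresholds: Dorne √(11·12)=11.489, Carrow √(7·8)=7.483, Eskel √(2·3)=2.449.
Each quota rounded against its threshold gives Dorne 12, Carrow 7, Eskel 2 (total 21).

Dorne 12; Carrow 7; Eskel 2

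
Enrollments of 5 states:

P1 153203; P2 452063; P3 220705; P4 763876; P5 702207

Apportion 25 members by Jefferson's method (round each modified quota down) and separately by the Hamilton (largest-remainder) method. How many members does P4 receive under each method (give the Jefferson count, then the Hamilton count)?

Jefferson: P1 1, P2 5, P3 2, P4 9, P5 8.
Hamilton: P1 2, P2 5, P3 2, P4 8, P5 8.
P4 gets 9 under Jefferson and 8 under Hamilton.

9 and 8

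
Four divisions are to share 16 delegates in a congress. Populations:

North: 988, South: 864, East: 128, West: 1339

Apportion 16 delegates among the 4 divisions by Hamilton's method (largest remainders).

North: 5, South: 4, East: 1, West: 6

Standard divisor: 3319 ÷ 16 ≈ 207.438.
Standard quotas: North 4.763, South 4.165, East 0.617, West 6.455.
Lower quotas: North 4, South 4, East 0, West 6 (sum 14, leaving 2 seats).
Remainders in descending order: North 0.763, East 0.617, West 0.455, South 0.165.
Largest remainders: North, East receive the extra seats.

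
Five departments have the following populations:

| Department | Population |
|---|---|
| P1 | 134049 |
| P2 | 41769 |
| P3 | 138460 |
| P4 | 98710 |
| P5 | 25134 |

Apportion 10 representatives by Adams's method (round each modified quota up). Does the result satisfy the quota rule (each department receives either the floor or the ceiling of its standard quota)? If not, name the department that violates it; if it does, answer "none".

Standard quotas: P1 3.060, P2 0.953, P3 3.160, P4 2.253, P5 0.574.
Adams allocation: P1 3, P2 1, P3 3, P4 2, P5 1.
Every allocation lies between the lower and upper quota.

none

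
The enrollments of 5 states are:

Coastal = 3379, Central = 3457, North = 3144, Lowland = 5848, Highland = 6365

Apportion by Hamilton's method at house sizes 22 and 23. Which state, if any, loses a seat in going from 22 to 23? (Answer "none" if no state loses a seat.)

none

At 22 seats: Coastal 3, Central 4, North 3, Lowland 6, Highland 6.
At 23 seats: Coastal 3, Central 4, North 3, Lowland 6, Highland 7.
No state's allocation decreased.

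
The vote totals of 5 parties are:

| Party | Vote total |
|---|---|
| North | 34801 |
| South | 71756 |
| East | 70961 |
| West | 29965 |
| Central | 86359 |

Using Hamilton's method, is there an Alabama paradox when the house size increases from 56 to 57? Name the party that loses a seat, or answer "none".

North

At 56 seats: North 7, South 14, East 13, West 6, Central 16.
At 57 seats: North 6, South 14, East 14, West 6, Central 17.
North drops from 7 to 6.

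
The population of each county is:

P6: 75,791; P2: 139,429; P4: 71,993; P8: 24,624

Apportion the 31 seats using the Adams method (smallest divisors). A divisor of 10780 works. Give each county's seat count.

P6: 8; P2: 13; P4: 7; P8: 3

With modified divisor 10780: modified quotas P6 7.031, P2 12.934, P4 6.678, P8 2.284.
Rounding up: P6 8, P2 13, P4 7, P8 3 (total 31).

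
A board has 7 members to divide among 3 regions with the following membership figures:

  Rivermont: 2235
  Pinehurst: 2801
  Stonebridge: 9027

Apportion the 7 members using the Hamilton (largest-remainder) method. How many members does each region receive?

Rivermont 1, Pinehurst 1, Stonebridge 5

Total 14063; standard divisor 14063/7 = 2009.
Standard quotas: Rivermont 1.1125, Pinehurst 1.3942, Stonebridge 4.4933.
Lower quotas: Rivermont 1, Pinehurst 1, Stonebridge 4 (sum 6, leaving 1 seat).
Remainders in descending order: Stonebridge 0.4933, Pinehurst 0.3942, Rivermont 0.1125.
Largest remainder: Stonebridge receives the extra seat.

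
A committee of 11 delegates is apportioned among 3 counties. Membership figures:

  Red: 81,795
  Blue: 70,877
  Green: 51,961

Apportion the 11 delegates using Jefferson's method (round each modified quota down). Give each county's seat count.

Red 4; Blue 4; Green 3

Standard divisor 204633/11 ≈ 18603; standard quotas: Red 4.397, Blue 3.810, Green 2.793.
Rounding down gives 4, 3, 2 = 9 seats, so the divisor must be adjusted.
With modified divisor 16800: modified quotas Red 4.869, Blue 4.219, Green 3.093.
Rounding down: Red 4, Blue 4, Green 3 (total 11).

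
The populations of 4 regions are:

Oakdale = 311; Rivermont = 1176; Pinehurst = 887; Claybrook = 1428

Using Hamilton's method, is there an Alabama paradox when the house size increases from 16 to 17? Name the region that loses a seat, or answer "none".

At 16 seats: Oakdale 1, Rivermont 5, Pinehurst 4, Claybrook 6.
At 17 seats: Oakdale 2, Rivermont 5, Pinehurst 4, Claybrook 6.
No region's allocation decreased.

none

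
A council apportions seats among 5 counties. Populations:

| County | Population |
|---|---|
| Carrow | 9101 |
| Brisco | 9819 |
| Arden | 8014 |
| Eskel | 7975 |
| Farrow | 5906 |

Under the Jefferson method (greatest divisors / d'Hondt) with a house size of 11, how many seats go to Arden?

Standard divisor 40815/11 ≈ 3710.455; standard quotas: Carrow 2.453, Brisco 2.646, Arden 2.160, Eskel 2.149, Farrow 1.592.
Rounding down gives 2, 2, 2, 2, 1 = 9 seats, so the divisor must be adjusted.
With modified divisor 3000: modified quotas Carrow 3.034, Brisco 3.273, Arden 2.671, Eskel 2.658, Farrow 1.969.
Rounding down: Carrow 3, Brisco 3, Arden 2, Eskel 2, Farrow 1 (total 11).
Arden receives 2.

2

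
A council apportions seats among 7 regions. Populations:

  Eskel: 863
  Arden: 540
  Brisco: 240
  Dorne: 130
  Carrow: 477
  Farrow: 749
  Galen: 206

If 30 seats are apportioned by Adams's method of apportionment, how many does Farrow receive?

Standard divisor 3205/30 ≈ 106.833; standard quotas: Eskel 8.078, Arden 5.055, Brisco 2.246, Dorne 1.217, Carrow 4.465, Farrow 7.011, Galen 1.928.
Rounding up gives 9, 6, 3, 2, 5, 8, 2 = 35 seats, so the divisor must be adjusted.
With modified divisor 122: modified quotas Eskel 7.074, Arden 4.426, Brisco 1.967, Dorne 1.066, Carrow 3.910, Farrow 6.139, Galen 1.689.
Rounding up: Eskel 8, Arden 5, Brisco 2, Dorne 2, Carrow 4, Farrow 7, Galen 2 (total 30).
Farrow receives 7.

7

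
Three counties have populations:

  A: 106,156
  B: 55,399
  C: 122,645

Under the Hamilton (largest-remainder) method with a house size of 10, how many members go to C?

4

Standard divisor: 284200 ÷ 10 = 28420.
Standard quotas: A 3.7353, B 1.9493, C 4.3154.
Lower quotas: A 3, B 1, C 4 (sum 8, leaving 2 seats).
Remainders in descending order: B 0.9493, A 0.7353, C 0.3154.
Largest remainders: B, A receive the extra seats.
C receives 4.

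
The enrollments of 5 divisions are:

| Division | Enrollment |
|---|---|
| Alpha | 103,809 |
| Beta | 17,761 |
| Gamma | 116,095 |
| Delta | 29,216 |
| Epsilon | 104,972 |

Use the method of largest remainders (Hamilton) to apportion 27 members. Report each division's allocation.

Standard divisor: 371853 ÷ 27 ≈ 13772.333.
Standard quotas: Alpha 7.5375, Beta 1.2896, Gamma 8.4296, Delta 2.1214, Epsilon 7.6219.
Lower quotas: Alpha 7, Beta 1, Gamma 8, Delta 2, Epsilon 7 (sum 25, leaving 2 seats).
Remainders in descending order: Epsilon 0.6219, Alpha 0.5375, Gamma 0.4296, Beta 0.2896, Delta 0.1214.
The surplus seats go to Epsilon, Alpha.

Alpha 8; Beta 1; Gamma 8; Delta 2; Epsilon 8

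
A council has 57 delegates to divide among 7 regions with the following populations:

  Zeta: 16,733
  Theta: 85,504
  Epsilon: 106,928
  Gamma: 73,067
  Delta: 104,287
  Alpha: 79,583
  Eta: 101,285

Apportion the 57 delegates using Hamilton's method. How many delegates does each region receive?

Standard divisor: 567387 ÷ 57 ≈ 9954.158.
Standard quotas: Zeta 1.6810, Theta 8.5898, Epsilon 10.7420, Gamma 7.3403, Delta 10.4767, Alpha 7.9950, Eta 10.1751.
Lower quotas: Zeta 1, Theta 8, Epsilon 10, Gamma 7, Delta 10, Alpha 7, Eta 10 (sum 53, leaving 4 seats).
Remainders in descending order: Alpha 0.9950, Epsilon 0.7420, Zeta 0.6810, Theta 0.5898, Delta 0.4767, Gamma 0.3403, Eta 0.1751.
Largest remainders: Alpha, Epsilon, Zeta, Theta receive the extra seats.

Zeta 2, Theta 9, Epsilon 11, Gamma 7, Delta 10, Alpha 8, Eta 10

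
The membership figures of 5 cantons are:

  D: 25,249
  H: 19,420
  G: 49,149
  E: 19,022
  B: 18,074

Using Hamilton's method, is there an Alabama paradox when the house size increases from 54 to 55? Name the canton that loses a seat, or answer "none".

At 54 seats: D 10, H 8, G 20, E 8, B 8.
At 55 seats: D 11, H 8, G 21, E 8, B 7.
B drops from 8 to 7.

B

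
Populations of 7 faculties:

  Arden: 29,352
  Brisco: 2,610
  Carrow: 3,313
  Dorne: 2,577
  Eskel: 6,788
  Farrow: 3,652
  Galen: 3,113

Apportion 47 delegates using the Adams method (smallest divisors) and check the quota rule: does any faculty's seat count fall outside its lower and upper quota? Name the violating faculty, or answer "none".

Arden

Standard quotas: Arden 26.837, Brisco 2.386, Carrow 3.029, Dorne 2.356, Eskel 6.206, Farrow 3.339, Galen 2.846.
Adams allocation: Arden 25, Brisco 3, Carrow 3, Dorne 3, Eskel 6, Farrow 4, Galen 3.
Arden has quota 26.837 (lower 26, upper 27) but receives 25 — outside the quota interval.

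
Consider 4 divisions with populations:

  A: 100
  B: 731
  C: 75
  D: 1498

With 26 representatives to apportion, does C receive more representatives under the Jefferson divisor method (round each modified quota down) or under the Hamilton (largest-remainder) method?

Hamilton

Jefferson: A 1, B 8, C 0, D 17.
Hamilton: A 1, B 8, C 1, D 16.
C gets 0 under Jefferson and 1 under Hamilton.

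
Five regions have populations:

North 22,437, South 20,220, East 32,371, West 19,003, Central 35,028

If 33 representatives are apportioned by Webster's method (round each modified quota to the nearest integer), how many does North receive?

6

Standard divisor 129059/33 ≈ 3910.879; standard quotas: North 5.737, South 5.170, East 8.277, West 4.859, Central 8.957.
Rounding to the nearest integer gives North 6, South 5, East 8, West 5, Central 9 — total 33, matching the house size, so no adjustment is needed.
North receives 6.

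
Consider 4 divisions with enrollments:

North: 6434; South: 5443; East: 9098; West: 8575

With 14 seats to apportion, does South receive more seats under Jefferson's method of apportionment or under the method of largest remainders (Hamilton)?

Jefferson: North 3, South 2, East 5, West 4.
Hamilton: North 3, South 3, East 4, West 4.
South gets 2 under Jefferson and 3 under Hamilton.

Hamilton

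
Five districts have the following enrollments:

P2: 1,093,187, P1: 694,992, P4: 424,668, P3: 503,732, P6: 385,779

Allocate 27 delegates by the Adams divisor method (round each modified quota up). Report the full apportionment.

Standard divisor 3102358/27 ≈ 114902.148; standard quotas: P2 9.514, P1 6.049, P4 3.696, P3 4.384, P6 3.357.
Rounding up gives 10, 7, 4, 5, 4 = 30 seats, so the divisor must be adjusted.
With modified divisor 127300: modified quotas P2 8.587, P1 5.459, P4 3.336, P3 3.957, P6 3.030.
Rounding up: P2 9, P1 6, P4 4, P3 4, P6 4 (total 27).

P2 9; P1 6; P4 4; P3 4; P6 4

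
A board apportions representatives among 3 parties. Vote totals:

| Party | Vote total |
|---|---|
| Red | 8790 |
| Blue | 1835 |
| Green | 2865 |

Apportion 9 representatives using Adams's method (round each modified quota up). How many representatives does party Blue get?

Standard divisor 13490/9 ≈ 1498.889; standard quotas: Red 5.864, Blue 1.224, Green 1.911.
Rounding up gives 6, 2, 2 = 10 seats, so the divisor must be adjusted.
With modified divisor 1796: modified quotas Red 4.894, Blue 1.022, Green 1.595.
Rounding up: Red 5, Blue 2, Green 2 (total 9).
Blue receives 2.

2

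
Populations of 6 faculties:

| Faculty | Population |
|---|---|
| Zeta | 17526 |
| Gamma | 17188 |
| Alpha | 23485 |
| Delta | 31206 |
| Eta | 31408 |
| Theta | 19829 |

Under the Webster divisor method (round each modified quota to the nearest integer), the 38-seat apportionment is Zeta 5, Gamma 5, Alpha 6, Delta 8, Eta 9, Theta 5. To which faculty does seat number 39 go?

Priority for the next seat is population ÷ (current seats + 0.5).
Priorities: Zeta 3186.545, Gamma 3125.091, Alpha 3613.077, Delta 3671.294, Eta 3306.105, Theta 3605.273.
Highest priority: Delta.

Delta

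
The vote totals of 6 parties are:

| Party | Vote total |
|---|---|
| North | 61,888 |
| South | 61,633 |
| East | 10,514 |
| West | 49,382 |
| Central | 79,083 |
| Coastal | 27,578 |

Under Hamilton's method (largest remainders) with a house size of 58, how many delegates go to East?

2

Total 290078; standard divisor 290078/58 ≈ 5001.345.
Standard quotas: North 12.3743, South 12.3233, East 2.1022, West 9.8737, Central 15.8123, Coastal 5.5141.
Lower quotas: North 12, South 12, East 2, West 9, Central 15, Coastal 5 (sum 55, leaving 3 seats).
Remainders in descending order: West 0.8737, Central 0.8123, Coastal 0.5141, North 0.3743, South 0.3233, East 0.1022.
The surplus seats go to West, Central, Coastal.
East receives 2.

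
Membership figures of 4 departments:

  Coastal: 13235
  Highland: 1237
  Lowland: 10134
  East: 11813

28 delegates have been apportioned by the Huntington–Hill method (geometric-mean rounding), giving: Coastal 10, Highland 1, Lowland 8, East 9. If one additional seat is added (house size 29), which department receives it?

Priority for the next seat is population ÷ (√(s·(s+1))).
Priorities: Coastal 1261.908, Highland 874.691, Lowland 1194.303, East 1245.200.
Highest priority: Coastal.

Coastal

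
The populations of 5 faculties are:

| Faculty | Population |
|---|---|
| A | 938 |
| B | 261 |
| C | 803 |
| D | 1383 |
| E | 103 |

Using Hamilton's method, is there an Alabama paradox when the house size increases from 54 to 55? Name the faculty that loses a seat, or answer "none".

At 54 seats: A 15, B 4, C 12, D 21, E 2.
At 55 seats: A 15, B 4, C 13, D 22, E 1.
E drops from 2 to 1.

E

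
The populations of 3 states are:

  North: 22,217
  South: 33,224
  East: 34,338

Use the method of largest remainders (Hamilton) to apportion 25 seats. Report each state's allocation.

North 6; South 9; East 10

Total 89779; standard divisor 89779/25 ≈ 3591.16.
Standard quotas: North 6.1866, South 9.2516, East 9.5618.
Lower quotas: North 6, South 9, East 9 (sum 24, leaving 1 seat).
Remainders in descending order: East 0.5618, South 0.2516, North 0.1866.
Largest remainder: East receives the extra seat.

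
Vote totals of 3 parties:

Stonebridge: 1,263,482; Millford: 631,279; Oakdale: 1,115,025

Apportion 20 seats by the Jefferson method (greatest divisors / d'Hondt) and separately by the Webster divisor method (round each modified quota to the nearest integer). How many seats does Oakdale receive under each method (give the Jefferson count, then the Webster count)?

7 and 8

Jefferson: Stonebridge 9, Millford 4, Oakdale 7.
Webster: Stonebridge 8, Millford 4, Oakdale 8.
Oakdale gets 7 under Jefferson and 8 under Webster.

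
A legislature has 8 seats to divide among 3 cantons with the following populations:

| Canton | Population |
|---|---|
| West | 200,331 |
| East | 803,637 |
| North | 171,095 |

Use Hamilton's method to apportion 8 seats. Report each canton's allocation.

The standard divisor is 1175063/8 ≈ 146882.875.
Standard quotas: West 1.3639, East 5.4713, North 1.1648.
Lower quotas: West 1, East 5, North 1 (sum 7, leaving 1 seat).
Remainders in descending order: East 0.4713, West 0.3639, North 0.1648.
Largest remainder: East receives the extra seat.

West 1; East 6; North 1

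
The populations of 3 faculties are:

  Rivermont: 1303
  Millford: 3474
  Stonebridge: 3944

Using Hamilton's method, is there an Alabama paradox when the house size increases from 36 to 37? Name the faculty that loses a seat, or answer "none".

Rivermont

At 36 seats: Rivermont 6, Millford 14, Stonebridge 16.
At 37 seats: Rivermont 5, Millford 15, Stonebridge 17.
Rivermont drops from 6 to 5.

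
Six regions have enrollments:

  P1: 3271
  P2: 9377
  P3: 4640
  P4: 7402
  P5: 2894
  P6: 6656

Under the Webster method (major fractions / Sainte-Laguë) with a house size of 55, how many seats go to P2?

15

Standard divisor 34240/55 ≈ 622.545; standard quotas: P1 5.254, P2 15.062, P3 7.453, P4 11.890, P5 4.649, P6 10.692.
Rounding to the nearest integer gives P1 5, P2 15, P3 7, P4 12, P5 5, P6 11 — total 55, matching the house size, so no adjustment is needed.
P2 receives 15.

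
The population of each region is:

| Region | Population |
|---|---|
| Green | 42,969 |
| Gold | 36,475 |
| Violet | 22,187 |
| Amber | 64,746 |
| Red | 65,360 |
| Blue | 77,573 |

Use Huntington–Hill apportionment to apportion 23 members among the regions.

Green 3, Gold 3, Violet 2, Amber 5, Red 5, Blue 5

With divisor 14320: modified quotas Green 3.001, Gold 2.547, Violet 1.549, Amber 4.521, Red 4.564, Blue 5.417.
Geometric-mean thresholds: Green √(3·4)=3.464, Gold √(2·3)=2.449, Violet √(1·2)=1.414, Amber √(4·5)=4.472, Red √(4·5)=4.472, Blue √(5·6)=5.477.
Each quota rounded against its threshold gives Green 3, Gold 3, Violet 2, Amber 5, Red 5, Blue 5 (total 23).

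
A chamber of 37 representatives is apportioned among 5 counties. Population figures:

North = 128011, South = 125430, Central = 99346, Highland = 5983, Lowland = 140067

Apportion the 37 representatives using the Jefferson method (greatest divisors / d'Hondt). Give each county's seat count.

North 10, South 9, Central 7, Highland 0, Lowland 11

Standard divisor 498837/37 ≈ 13482.081; standard quotas: North 9.495, South 9.303, Central 7.369, Highland 0.444, Lowland 10.389.
Rounding down gives 9, 9, 7, 0, 10 = 35 seats, so the divisor must be adjusted.
With modified divisor 12600: modified quotas North 10.160, South 9.955, Central 7.885, Highland 0.475, Lowland 11.116.
Rounding down: North 10, South 9, Central 7, Highland 0, Lowland 11 (total 37).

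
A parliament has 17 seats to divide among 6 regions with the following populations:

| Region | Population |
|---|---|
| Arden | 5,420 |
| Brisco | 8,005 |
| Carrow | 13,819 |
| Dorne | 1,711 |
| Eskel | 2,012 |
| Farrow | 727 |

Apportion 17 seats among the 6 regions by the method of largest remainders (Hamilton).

The standard divisor is 31694/17 ≈ 1864.353.
Standard quotas: Arden 2.9072, Brisco 4.2937, Carrow 7.4122, Dorne 0.9177, Eskel 1.0792, Farrow 0.3899.
Lower quotas: Arden 2, Brisco 4, Carrow 7, Dorne 0, Eskel 1, Farrow 0 (sum 14, leaving 3 seats).
Remainders in descending order: Dorne 0.9177, Arden 0.9072, Carrow 0.4122, Farrow 0.3899, Brisco 0.2937, Eskel 0.0792.
Largest remainders: Dorne, Arden, Carrow receive the extra seats.

Arden=3, Brisco=4, Carrow=8, Dorne=1, Eskel=1, Farrow=0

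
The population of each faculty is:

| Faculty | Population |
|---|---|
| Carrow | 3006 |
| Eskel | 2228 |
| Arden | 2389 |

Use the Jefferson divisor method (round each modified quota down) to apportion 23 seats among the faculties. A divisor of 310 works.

With modified divisor 310: modified quotas Carrow 9.697, Eskel 7.187, Arden 7.706.
Rounding down: Carrow 9, Eskel 7, Arden 7 (total 23).

Carrow 9, Eskel 7, Arden 7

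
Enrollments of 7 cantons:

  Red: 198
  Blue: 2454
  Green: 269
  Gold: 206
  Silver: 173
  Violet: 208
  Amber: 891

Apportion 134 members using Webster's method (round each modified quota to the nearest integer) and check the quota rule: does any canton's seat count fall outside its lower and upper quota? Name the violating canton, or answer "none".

Standard quotas: Red 6.031, Blue 74.752, Green 8.194, Gold 6.275, Silver 5.270, Violet 6.336, Amber 27.141.
Webster allocation: Red 6, Blue 76, Green 8, Gold 6, Silver 5, Violet 6, Amber 27.
Blue has quota 74.752 (lower 74, upper 75) but receives 76 — outside the quota interval.

Blue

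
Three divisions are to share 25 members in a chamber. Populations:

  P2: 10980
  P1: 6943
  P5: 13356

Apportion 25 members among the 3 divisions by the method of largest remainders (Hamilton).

Total 31279; standard divisor 31279/25 ≈ 1251.16.
Standard quotas: P2 8.7759, P1 5.5493, P5 10.6749.
Lower quotas: P2 8, P1 5, P5 10 (sum 23, leaving 2 seats).
Remainders in descending order: P2 0.7759, P5 0.6749, P1 0.5493.
Largest remainders: P2, P5 receive the extra seats.

P2=9; P1=5; P5=11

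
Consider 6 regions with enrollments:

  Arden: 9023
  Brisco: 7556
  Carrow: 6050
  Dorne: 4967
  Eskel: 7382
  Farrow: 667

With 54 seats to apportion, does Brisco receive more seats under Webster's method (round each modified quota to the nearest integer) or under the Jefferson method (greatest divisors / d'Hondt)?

Jefferson

Webster: Arden 14, Brisco 11, Carrow 9, Dorne 8, Eskel 11, Farrow 1.
Jefferson: Arden 14, Brisco 12, Carrow 9, Dorne 7, Eskel 11, Farrow 1.
Brisco gets 11 under Webster and 12 under Jefferson.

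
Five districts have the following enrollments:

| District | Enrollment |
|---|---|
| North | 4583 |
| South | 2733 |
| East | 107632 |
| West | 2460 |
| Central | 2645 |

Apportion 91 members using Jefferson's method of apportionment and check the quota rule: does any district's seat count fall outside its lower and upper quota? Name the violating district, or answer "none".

East

Standard quotas: North 3.474, South 2.072, East 81.585, West 1.865, Central 2.005.
Jefferson allocation: North 3, South 2, East 83, West 1, Central 2.
East has quota 81.585 (lower 81, upper 82) but receives 83 — outside the quota interval.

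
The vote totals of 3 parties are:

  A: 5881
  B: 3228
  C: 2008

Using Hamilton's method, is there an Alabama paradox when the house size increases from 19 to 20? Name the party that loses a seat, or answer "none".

At 19 seats: A 10, B 6, C 3.
At 20 seats: A 10, B 6, C 4.
No party's allocation decreased.

none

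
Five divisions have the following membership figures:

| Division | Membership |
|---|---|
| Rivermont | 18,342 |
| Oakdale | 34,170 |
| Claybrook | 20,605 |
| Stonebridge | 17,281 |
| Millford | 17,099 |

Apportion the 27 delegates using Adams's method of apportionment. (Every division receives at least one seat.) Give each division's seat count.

Rivermont 5, Oakdale 8, Claybrook 5, Stonebridge 5, Millford 4

Standard divisor 107497/27 ≈ 3981.37; standard quotas: Rivermont 4.607, Oakdale 8.582, Claybrook 5.175, Stonebridge 4.340, Millford 4.295.
Rounding up gives 5, 9, 6, 5, 5 = 30 seats, so the divisor must be adjusted.
With modified divisor 4298: modified quotas Rivermont 4.268, Oakdale 7.950, Claybrook 4.794, Stonebridge 4.021, Millford 3.978.
Rounding up: Rivermont 5, Oakdale 8, Claybrook 5, Stonebridge 5, Millford 4 (total 27).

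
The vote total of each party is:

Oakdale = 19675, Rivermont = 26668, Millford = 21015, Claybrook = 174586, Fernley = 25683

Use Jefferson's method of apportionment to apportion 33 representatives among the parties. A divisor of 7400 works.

Oakdale 2; Rivermont 3; Millford 2; Claybrook 23; Fernley 3

With modified divisor 7400: modified quotas Oakdale 2.659, Rivermont 3.604, Millford 2.840, Claybrook 23.593, Fernley 3.471.
Rounding down: Oakdale 2, Rivermont 3, Millford 2, Claybrook 23, Fernley 3 (total 33).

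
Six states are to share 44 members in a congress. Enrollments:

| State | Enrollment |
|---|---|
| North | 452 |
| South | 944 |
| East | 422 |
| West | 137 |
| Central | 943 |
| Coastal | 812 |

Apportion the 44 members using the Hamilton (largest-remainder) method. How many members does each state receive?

North: 5, South: 11, East: 5, West: 2, Central: 11, Coastal: 10

Total 3710; standard divisor 3710/44 ≈ 84.318.
Standard quotas: North 5.361, South 11.196, East 5.005, West 1.625, Central 11.184, Coastal 9.630.
Lower quotas: North 5, South 11, East 5, West 1, Central 11, Coastal 9 (sum 42, leaving 2 seats).
Remainders in descending order: Coastal 0.630, West 0.625, North 0.361, South 0.196, Central 0.184, East 0.005.
Largest remainders: Coastal, West receive the extra seats.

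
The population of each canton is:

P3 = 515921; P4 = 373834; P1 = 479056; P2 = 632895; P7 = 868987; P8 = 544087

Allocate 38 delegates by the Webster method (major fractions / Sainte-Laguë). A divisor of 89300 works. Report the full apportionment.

With modified divisor 89300: modified quotas P3 5.777, P4 4.186, P1 5.365, P2 7.087, P7 9.731, P8 6.093.
Rounding to the nearest integer: P3 6, P4 4, P1 5, P2 7, P7 10, P8 6 (total 38).

P3: 6, P4: 4, P1: 5, P2: 7, P7: 10, P8: 6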